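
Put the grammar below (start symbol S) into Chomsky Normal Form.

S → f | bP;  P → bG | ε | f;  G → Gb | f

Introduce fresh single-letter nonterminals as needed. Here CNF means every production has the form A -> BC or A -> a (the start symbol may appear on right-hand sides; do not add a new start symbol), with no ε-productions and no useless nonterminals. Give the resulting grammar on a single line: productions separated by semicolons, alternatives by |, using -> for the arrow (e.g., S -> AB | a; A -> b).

S -> b | f | AP; A -> b; G -> f | GA; P -> f | AG

Nullable: {P}; after ε-elimination: S -> b | f | bP; G -> f | Gb; P -> f | bG.
No unit productions to eliminate.
TERM: introduce A -> b and substitute in every rule of length ≥2.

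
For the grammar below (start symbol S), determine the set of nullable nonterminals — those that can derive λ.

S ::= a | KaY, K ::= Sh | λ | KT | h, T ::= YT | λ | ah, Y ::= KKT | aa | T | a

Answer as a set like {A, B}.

{K, T, Y}

Directly nullable (have an ε-rule): {K, T}.
Y is nullable via Y -> T (every symbol on the right is already known nullable).
Not nullable: S — each has a terminal in every rule's right-hand side or depends on a non-nullable symbol.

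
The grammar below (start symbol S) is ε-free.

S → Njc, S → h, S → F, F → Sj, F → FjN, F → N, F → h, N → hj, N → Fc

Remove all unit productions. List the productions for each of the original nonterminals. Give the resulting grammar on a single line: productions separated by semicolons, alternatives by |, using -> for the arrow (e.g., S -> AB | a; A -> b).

Unit productions: F->N, S->F.
Unit pairs (A ⇒* B via units): (F,N), (S,F), (S,N).
S: inherits non-unit rules of {F, N, S} → Fc | FjN | Njc | Sj | h | hj.
F: inherits non-unit rules of {F, N} → Fc | FjN | Sj | h | hj.
N: inherits non-unit rules of {N} → Fc | hj.

S -> h | Fc | Sj | hj | FjN | Njc; F -> h | Fc | Sj | hj | FjN; N -> Fc | hj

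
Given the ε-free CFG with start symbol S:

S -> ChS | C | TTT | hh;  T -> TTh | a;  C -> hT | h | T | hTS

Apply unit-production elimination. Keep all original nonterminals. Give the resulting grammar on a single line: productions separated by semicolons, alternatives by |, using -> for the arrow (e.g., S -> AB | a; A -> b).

S -> a | h | hT | hh | ChS | TTT | TTh | hTS; C -> a | h | hT | TTh | hTS; T -> a | TTh

Unit productions: C->T, S->C.
Unit pairs (A ⇒* B via units): (C,T), (S,C), (S,T).
S: inherits non-unit rules of {C, S, T} → ChS | TTT | TTh | a | h | hT | hTS | hh.
C: inherits non-unit rules of {C, T} → TTh | a | h | hT | hTS.
T: inherits non-unit rules of {T} → TTh | a.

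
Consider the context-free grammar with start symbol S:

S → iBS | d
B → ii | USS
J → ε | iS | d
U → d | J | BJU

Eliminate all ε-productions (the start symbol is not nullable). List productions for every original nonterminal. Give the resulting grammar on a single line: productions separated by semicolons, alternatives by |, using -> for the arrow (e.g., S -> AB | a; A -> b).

S -> d | iBS; B -> SS | ii | USS; J -> d | iS; U -> B | J | d | BJ | BU | BJU

Nullable set: {J, U}.
B -> USS: U nullable, giving SS | USS.
Drop J -> ε.
U -> BJU: J, U nullable, giving B | BJ | BJU | BU.
U -> J: J nullable, giving J.
Unchanged (no nullable symbols): S -> d; S -> iBS; B -> ii; J -> d; J -> iS; U -> d.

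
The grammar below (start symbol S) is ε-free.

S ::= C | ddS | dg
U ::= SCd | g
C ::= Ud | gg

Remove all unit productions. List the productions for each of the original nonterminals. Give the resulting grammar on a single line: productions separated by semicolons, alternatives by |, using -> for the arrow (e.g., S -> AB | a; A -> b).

Unit productions: S->C.
Unit pairs (A ⇒* B via units): (S,C).
S: inherits non-unit rules of {C, S} → Ud | ddS | dg | gg.
C: inherits non-unit rules of {C} → Ud | gg.
U: inherits non-unit rules of {U} → SCd | g.

S -> Ud | dg | gg | ddS; C -> Ud | gg; U -> g | SCd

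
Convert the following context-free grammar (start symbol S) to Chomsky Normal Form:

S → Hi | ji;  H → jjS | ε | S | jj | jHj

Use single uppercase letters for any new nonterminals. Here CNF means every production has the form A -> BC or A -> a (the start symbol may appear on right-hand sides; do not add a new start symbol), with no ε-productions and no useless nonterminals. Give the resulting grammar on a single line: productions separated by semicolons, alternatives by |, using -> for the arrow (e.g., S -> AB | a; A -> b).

Nullable: {H}; after ε-elimination: S -> i | Hi | ji; H -> S | jj | jHj | jjS.
After unit-elimination: S -> i | Hi | ji; H -> i | Hi | ji | jj | jHj | jjS.
TERM: introduce A -> i, B -> j and substitute in every rule of length ≥2.
BIN: H -> BBS becomes H -> BC, C -> BS; H -> BHB becomes H -> BD, D -> HB.

S -> i | BA | HA; A -> i; B -> j; C -> BS; D -> HB; H -> i | BA | BB | BC | BD | HA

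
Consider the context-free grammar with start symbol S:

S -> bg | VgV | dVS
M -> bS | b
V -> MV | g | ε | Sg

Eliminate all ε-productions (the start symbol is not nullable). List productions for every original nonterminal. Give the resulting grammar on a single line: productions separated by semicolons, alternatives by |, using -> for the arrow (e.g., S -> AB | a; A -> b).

S -> g | Vg | bg | dS | gV | VgV | dVS; M -> b | bS; V -> M | g | MV | Sg

Nullable set: {V}.
S -> VgV: V, V nullable, giving Vg | VgV | g | gV.
S -> dVS: V nullable, giving dS | dVS.
Drop V -> ε.
V -> MV: V nullable, giving M | MV.
Unchanged (no nullable symbols): S -> bg; M -> b; M -> bS; V -> Sg; V -> g.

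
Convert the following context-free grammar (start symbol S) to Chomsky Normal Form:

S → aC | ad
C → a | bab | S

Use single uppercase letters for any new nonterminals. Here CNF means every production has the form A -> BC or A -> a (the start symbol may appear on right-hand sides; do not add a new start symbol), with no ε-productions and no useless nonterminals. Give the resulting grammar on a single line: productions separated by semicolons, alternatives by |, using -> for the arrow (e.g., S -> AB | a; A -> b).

No ε-productions.
After unit-elimination: S -> aC | ad; C -> a | aC | ad | bab.
TERM: introduce A -> a, D -> b, B -> d and substitute in every rule of length ≥2.
BIN: C -> DAD becomes C -> DE, E -> AD.

S -> AB | AC; A -> a; B -> d; C -> a | AB | AC | DE; D -> b; E -> AD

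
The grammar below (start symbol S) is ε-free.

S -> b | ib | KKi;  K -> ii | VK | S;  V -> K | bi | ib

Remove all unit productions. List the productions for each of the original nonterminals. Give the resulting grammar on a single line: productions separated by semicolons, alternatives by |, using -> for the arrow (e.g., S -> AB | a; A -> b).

S -> b | ib | KKi; K -> b | VK | ib | ii | KKi; V -> b | VK | bi | ib | ii | KKi

Unit productions: K->S, V->K.
Unit pairs (A ⇒* B via units): (K,S), (V,K), (V,S).
S: inherits non-unit rules of {S} → KKi | b | ib.
K: inherits non-unit rules of {K, S} → KKi | VK | b | ib | ii.
V: inherits non-unit rules of {K, S, V} → KKi | VK | b | bi | ib | ii.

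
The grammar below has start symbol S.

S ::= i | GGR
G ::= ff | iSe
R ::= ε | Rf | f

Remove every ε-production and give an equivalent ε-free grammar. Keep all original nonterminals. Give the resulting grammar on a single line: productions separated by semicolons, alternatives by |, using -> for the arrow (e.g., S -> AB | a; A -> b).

Nullable set: {R}.
S -> GGR: R nullable, giving GG | GGR.
Drop R -> ε.
R -> Rf: R nullable, giving Rf | f.
Unchanged (no nullable symbols): S -> i; G -> ff; G -> iSe; R -> f.

S -> i | GG | GGR; G -> ff | iSe; R -> f | Rf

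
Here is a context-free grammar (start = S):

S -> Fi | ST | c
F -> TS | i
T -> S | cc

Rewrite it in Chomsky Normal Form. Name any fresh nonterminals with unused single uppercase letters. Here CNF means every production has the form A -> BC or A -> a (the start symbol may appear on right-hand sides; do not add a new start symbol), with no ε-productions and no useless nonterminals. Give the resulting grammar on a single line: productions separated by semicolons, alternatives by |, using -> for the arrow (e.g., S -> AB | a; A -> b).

No ε-productions.
After unit-elimination: S -> c | Fi | ST; F -> i | TS; T -> c | Fi | ST | cc.
TERM: introduce B -> c, A -> i and substitute in every rule of length ≥2.

S -> c | FA | ST; A -> i; B -> c; F -> i | TS; T -> c | BB | FA | ST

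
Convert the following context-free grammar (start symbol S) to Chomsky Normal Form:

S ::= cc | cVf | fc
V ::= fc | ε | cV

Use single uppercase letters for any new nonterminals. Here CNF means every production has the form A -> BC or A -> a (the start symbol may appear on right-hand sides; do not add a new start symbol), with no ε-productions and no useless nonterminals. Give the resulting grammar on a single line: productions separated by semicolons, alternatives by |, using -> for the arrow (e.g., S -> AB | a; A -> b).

Nullable: {V}; after ε-elimination: S -> cc | cf | fc | cVf; V -> c | cV | fc.
No unit productions to eliminate.
TERM: introduce A -> c, B -> f and substitute in every rule of length ≥2.
BIN: S -> AVB becomes S -> AC, C -> VB.

S -> AA | AB | AC | BA; A -> c; B -> f; C -> VB; V -> c | AV | BA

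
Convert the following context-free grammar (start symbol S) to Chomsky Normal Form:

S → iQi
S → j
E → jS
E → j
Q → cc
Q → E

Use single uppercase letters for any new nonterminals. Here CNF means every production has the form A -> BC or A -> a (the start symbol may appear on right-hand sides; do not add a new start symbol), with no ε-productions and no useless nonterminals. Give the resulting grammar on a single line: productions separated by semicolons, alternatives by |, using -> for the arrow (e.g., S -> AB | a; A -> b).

S -> j | CD; A -> j; B -> c; C -> i; D -> QC; Q -> j | AS | BB

No ε-productions.
After unit-elimination: S -> j | iQi; E -> j | jS; Q -> j | cc | jS.
TERM: introduce B -> c, C -> i, A -> j and substitute in every rule of length ≥2.
BIN: S -> CQC becomes S -> CD, D -> QC.
Drop unreachable/unproductive: E.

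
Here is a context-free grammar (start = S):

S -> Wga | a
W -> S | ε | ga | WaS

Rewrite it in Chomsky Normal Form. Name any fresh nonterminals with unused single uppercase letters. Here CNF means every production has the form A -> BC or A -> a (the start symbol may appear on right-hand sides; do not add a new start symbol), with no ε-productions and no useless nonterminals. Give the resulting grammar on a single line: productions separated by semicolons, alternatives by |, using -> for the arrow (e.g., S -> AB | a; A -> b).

Nullable: {W}; after ε-elimination: S -> a | ga | Wga; W -> S | aS | ga | WaS.
After unit-elimination: S -> a | ga | Wga; W -> a | aS | ga | WaS | Wga.
TERM: introduce B -> a, A -> g and substitute in every rule of length ≥2.
BIN: S -> WAB becomes S -> WC, C -> AB; W -> WAB becomes W -> WD, D -> AB; W -> WBS becomes W -> WE, E -> BS.

S -> a | AB | WC; A -> g; B -> a; C -> AB; D -> AB; E -> BS; W -> a | AB | BS | WD | WE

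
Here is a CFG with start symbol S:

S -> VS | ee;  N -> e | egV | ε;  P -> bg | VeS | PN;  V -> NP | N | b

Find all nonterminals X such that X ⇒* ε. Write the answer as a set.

Directly nullable (have an ε-rule): {N}.
V is nullable via V -> N (every symbol on the right is already known nullable).
Not nullable: P, S — each has a terminal in every rule's right-hand side or depends on a non-nullable symbol.

{N, V}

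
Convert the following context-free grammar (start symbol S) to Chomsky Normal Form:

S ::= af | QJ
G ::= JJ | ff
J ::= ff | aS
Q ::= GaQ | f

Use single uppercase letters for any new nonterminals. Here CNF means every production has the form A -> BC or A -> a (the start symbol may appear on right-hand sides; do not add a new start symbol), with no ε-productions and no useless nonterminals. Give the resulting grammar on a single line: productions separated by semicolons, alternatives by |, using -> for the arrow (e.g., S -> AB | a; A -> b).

S -> BA | QJ; A -> f; B -> a; C -> BQ; G -> AA | JJ; J -> AA | BS; Q -> f | GC

No ε-productions.
No unit productions to eliminate.
TERM: introduce B -> a, A -> f and substitute in every rule of length ≥2.
BIN: Q -> GBQ becomes Q -> GC, C -> BQ.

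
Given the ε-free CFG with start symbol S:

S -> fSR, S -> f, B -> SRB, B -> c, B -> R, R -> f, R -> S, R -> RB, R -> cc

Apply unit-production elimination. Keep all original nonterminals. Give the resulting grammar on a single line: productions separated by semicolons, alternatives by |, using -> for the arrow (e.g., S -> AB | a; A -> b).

Unit productions: B->R, R->S.
Unit pairs (A ⇒* B via units): (B,R), (B,S), (R,S).
S: inherits non-unit rules of {S} → f | fSR.
B: inherits non-unit rules of {B, R, S} → RB | SRB | c | cc | f | fSR.
R: inherits non-unit rules of {R, S} → RB | cc | f | fSR.

S -> f | fSR; B -> c | f | RB | cc | SRB | fSR; R -> f | RB | cc | fSR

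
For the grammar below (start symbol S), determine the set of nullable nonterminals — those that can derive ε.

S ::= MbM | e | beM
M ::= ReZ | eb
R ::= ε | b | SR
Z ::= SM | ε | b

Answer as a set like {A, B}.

{R, Z}

Directly nullable (have an ε-rule): {R, Z}.
Not nullable: M, S — each has a terminal in every rule's right-hand side or depends on a non-nullable symbol.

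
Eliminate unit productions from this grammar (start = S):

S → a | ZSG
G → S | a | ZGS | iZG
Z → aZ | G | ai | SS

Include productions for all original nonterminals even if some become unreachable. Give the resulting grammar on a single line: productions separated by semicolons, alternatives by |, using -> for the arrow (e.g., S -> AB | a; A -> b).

S -> a | ZSG; G -> a | ZGS | ZSG | iZG; Z -> a | SS | aZ | ai | ZGS | ZSG | iZG

Unit productions: G->S, Z->G.
Unit pairs (A ⇒* B via units): (G,S), (Z,G), (Z,S).
S: inherits non-unit rules of {S} → ZSG | a.
G: inherits non-unit rules of {G, S} → ZGS | ZSG | a | iZG.
Z: inherits non-unit rules of {G, S, Z} → SS | ZGS | ZSG | a | aZ | ai | iZG.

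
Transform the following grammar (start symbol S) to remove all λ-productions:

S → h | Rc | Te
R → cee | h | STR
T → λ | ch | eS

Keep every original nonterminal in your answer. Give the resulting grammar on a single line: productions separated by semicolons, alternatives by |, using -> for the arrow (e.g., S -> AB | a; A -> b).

S -> e | h | Rc | Te; R -> h | SR | STR | cee; T -> ch | eS

Nullable set: {T}.
S -> Te: T nullable, giving Te | e.
R -> STR: T nullable, giving SR | STR.
Drop T -> λ.
Unchanged (no nullable symbols): S -> Rc; S -> h; R -> cee; R -> h; T -> ch; T -> eS.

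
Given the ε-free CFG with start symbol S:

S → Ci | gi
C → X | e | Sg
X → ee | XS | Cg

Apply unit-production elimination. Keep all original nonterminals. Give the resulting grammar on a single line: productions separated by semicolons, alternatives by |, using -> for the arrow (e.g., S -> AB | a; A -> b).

S -> Ci | gi; C -> e | Cg | Sg | XS | ee; X -> Cg | XS | ee

Unit productions: C->X.
Unit pairs (A ⇒* B via units): (C,X).
S: inherits non-unit rules of {S} → Ci | gi.
C: inherits non-unit rules of {C, X} → Cg | Sg | XS | e | ee.
X: inherits non-unit rules of {X} → Cg | XS | ee.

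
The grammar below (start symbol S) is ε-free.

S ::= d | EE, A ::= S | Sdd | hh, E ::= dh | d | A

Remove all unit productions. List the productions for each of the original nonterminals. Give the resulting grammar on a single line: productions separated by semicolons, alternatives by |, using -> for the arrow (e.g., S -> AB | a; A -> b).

S -> d | EE; A -> d | EE | hh | Sdd; E -> d | EE | dh | hh | Sdd

Unit productions: A->S, E->A.
Unit pairs (A ⇒* B via units): (A,S), (E,A), (E,S).
S: inherits non-unit rules of {S} → EE | d.
A: inherits non-unit rules of {A, S} → EE | Sdd | d | hh.
E: inherits non-unit rules of {A, E, S} → EE | Sdd | d | dh | hh.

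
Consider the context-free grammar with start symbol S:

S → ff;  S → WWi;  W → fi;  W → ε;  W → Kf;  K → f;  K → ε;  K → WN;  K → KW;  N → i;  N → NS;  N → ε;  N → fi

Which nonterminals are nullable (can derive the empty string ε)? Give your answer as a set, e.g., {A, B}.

Directly nullable (have an ε-rule): {K, N, W}.
Not nullable: S — each has a terminal in every rule's right-hand side or depends on a non-nullable symbol.

{K, N, W}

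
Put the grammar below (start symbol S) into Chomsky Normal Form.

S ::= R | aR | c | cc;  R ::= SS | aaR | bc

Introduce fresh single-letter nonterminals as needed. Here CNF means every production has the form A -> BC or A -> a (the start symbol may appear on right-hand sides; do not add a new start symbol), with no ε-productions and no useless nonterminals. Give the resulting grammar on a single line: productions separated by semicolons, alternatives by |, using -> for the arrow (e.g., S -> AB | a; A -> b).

S -> c | AE | AR | BC | CC | SS; A -> a; B -> b; C -> c; D -> AR; E -> AR; R -> AD | BC | SS

No ε-productions.
After unit-elimination: S -> c | SS | aR | bc | cc | aaR; R -> SS | bc | aaR.
TERM: introduce A -> a, B -> b, C -> c and substitute in every rule of length ≥2.
BIN: R -> AAR becomes R -> AD, D -> AR; S -> AAR becomes S -> AE, E -> AR.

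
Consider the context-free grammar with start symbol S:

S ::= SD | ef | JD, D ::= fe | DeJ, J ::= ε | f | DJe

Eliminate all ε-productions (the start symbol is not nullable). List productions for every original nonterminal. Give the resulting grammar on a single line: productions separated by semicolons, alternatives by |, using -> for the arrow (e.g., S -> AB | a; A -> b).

S -> D | JD | SD | ef; D -> De | fe | DeJ; J -> f | De | DJe

Nullable set: {J}.
S -> JD: J nullable, giving D | JD.
D -> DeJ: J nullable, giving De | DeJ.
Drop J -> ε.
J -> DJe: J nullable, giving DJe | De.
Unchanged (no nullable symbols): S -> SD; S -> ef; D -> fe; J -> f.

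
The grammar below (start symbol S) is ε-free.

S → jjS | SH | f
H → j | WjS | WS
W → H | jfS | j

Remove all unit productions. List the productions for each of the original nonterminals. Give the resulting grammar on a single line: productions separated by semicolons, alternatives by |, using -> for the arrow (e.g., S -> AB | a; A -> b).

Unit productions: W->H.
Unit pairs (A ⇒* B via units): (W,H).
S: inherits non-unit rules of {S} → SH | f | jjS.
H: inherits non-unit rules of {H} → WS | WjS | j.
W: inherits non-unit rules of {H, W} → WS | WjS | j | jfS.

S -> f | SH | jjS; H -> j | WS | WjS; W -> j | WS | WjS | jfS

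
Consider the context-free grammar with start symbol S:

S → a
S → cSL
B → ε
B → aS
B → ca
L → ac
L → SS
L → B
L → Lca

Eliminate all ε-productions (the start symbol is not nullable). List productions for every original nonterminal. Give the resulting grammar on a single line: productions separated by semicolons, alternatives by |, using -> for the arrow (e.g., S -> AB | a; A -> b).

Nullable set: {B, L}.
S -> cSL: L nullable, giving cS | cSL.
Drop B -> ε.
L -> B: B nullable, giving B.
L -> Lca: L nullable, giving Lca | ca.
Unchanged (no nullable symbols): S -> a; B -> aS; B -> ca; L -> SS; L -> ac.

S -> a | cS | cSL; B -> aS | ca; L -> B | SS | ac | ca | Lca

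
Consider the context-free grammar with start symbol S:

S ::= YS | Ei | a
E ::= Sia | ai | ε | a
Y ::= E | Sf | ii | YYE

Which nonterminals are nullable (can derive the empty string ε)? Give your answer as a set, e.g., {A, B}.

{E, Y}

Directly nullable (have an ε-rule): {E}.
Y is nullable via Y -> E (every symbol on the right is already known nullable).
Not nullable: S — each has a terminal in every rule's right-hand side or depends on a non-nullable symbol.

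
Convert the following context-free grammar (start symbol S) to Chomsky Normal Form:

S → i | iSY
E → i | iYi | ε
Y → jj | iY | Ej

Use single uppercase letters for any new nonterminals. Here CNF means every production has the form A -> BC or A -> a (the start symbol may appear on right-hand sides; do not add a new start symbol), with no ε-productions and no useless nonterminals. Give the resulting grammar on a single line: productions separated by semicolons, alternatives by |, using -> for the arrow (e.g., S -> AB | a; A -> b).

Nullable: {E}; after ε-elimination: S -> i | iSY; E -> i | iYi; Y -> j | Ej | iY | jj.
No unit productions to eliminate.
TERM: introduce A -> i, B -> j and substitute in every rule of length ≥2.
BIN: E -> AYA becomes E -> AC, C -> YA; S -> ASY becomes S -> AD, D -> SY.

S -> i | AD; A -> i; B -> j; C -> YA; D -> SY; E -> i | AC; Y -> j | AY | BB | EB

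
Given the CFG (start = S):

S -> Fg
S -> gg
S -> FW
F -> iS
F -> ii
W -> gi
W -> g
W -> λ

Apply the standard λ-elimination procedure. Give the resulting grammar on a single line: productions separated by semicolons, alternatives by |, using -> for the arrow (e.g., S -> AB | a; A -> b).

Nullable set: {W}.
S -> FW: W nullable, giving F | FW.
Drop W -> λ.
Unchanged (no nullable symbols): S -> Fg; S -> gg; F -> iS; F -> ii; W -> g; W -> gi.

S -> F | FW | Fg | gg; F -> iS | ii; W -> g | gi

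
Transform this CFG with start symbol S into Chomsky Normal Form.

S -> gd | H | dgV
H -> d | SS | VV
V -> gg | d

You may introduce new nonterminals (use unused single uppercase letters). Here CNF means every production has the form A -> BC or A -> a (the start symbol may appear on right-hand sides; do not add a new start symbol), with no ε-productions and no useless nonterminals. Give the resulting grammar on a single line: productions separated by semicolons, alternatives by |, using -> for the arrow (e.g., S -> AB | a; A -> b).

S -> d | AC | BA | SS | VV; A -> d; B -> g; C -> BV; V -> d | BB

No ε-productions.
After unit-elimination: S -> d | SS | VV | gd | dgV; H -> d | SS | VV; V -> d | gg.
TERM: introduce A -> d, B -> g and substitute in every rule of length ≥2.
BIN: S -> ABV becomes S -> AC, C -> BV.
Drop unreachable/unproductive: H.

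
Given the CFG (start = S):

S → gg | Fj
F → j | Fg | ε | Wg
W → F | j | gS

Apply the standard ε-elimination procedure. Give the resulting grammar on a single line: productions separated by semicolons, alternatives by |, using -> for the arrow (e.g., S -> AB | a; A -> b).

S -> j | Fj | gg; F -> g | j | Fg | Wg; W -> F | j | gS

Nullable set: {F, W}.
S -> Fj: F nullable, giving Fj | j.
Drop F -> ε.
F -> Fg: F nullable, giving Fg | g.
F -> Wg: W nullable, giving Wg | g.
W -> F: F nullable, giving F.
Unchanged (no nullable symbols): S -> gg; F -> j; W -> gS; W -> j.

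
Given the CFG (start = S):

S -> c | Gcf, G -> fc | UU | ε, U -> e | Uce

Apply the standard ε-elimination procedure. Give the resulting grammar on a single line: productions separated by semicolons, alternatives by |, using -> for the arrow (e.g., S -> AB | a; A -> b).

Nullable set: {G}.
S -> Gcf: G nullable, giving Gcf | cf.
Drop G -> ε.
Unchanged (no nullable symbols): S -> c; G -> UU; G -> fc; U -> Uce; U -> e.

S -> c | cf | Gcf; G -> UU | fc; U -> e | Uce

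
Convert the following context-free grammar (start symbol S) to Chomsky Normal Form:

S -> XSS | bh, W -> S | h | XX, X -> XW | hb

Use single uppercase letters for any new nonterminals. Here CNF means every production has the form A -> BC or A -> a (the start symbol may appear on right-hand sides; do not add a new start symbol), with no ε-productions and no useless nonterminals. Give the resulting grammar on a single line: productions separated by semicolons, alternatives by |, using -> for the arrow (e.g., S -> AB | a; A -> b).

S -> AB | XC; A -> b; B -> h; C -> SS; D -> SS; W -> h | AB | XD | XX; X -> BA | XW

No ε-productions.
After unit-elimination: S -> bh | XSS; W -> h | XX | bh | XSS; X -> XW | hb.
TERM: introduce A -> b, B -> h and substitute in every rule of length ≥2.
BIN: S -> XSS becomes S -> XC, C -> SS; W -> XSS becomes W -> XD, D -> SS.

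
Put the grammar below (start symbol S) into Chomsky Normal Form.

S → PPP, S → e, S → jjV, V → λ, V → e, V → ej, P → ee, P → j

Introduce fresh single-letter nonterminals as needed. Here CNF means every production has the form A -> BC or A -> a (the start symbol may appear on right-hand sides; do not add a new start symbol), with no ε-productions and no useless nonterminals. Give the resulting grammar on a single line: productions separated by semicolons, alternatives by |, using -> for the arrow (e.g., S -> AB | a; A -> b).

Nullable: {V}; after ε-elimination: S -> e | jj | PPP | jjV; P -> j | ee; V -> e | ej.
No unit productions to eliminate.
TERM: introduce A -> e, B -> j and substitute in every rule of length ≥2.
BIN: S -> BBV becomes S -> BC, C -> BV; S -> PPP becomes S -> PD, D -> PP.

S -> e | BB | BC | PD; A -> e; B -> j; C -> BV; D -> PP; P -> j | AA; V -> e | AB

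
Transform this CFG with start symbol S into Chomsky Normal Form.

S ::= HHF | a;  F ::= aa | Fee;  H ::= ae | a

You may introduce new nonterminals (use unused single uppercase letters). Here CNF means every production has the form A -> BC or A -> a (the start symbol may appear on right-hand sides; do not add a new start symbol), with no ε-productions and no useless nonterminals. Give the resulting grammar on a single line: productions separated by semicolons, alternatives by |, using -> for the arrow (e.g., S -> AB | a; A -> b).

S -> a | HD; A -> e; B -> a; C -> AA; D -> HF; F -> BB | FC; H -> a | BA

No ε-productions.
No unit productions to eliminate.
TERM: introduce B -> a, A -> e and substitute in every rule of length ≥2.
BIN: F -> FAA becomes F -> FC, C -> AA; S -> HHF becomes S -> HD, D -> HF.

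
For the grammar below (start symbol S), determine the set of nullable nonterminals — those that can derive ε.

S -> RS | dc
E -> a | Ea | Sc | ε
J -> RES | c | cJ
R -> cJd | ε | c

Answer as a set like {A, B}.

Directly nullable (have an ε-rule): {E, R}.
Not nullable: J, S — each has a terminal in every rule's right-hand side or depends on a non-nullable symbol.

{E, R}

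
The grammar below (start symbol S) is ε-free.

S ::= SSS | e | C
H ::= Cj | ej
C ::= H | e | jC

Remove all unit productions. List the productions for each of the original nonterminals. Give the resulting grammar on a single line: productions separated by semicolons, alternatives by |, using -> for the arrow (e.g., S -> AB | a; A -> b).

Unit productions: C->H, S->C.
Unit pairs (A ⇒* B via units): (C,H), (S,C), (S,H).
S: inherits non-unit rules of {C, H, S} → Cj | SSS | e | ej | jC.
C: inherits non-unit rules of {C, H} → Cj | e | ej | jC.
H: inherits non-unit rules of {H} → Cj | ej.

S -> e | Cj | ej | jC | SSS; C -> e | Cj | ej | jC; H -> Cj | ej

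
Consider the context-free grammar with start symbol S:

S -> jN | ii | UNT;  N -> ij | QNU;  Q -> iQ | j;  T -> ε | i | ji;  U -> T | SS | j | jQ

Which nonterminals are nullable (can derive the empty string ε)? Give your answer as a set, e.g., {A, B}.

Directly nullable (have an ε-rule): {T}.
U is nullable via U -> T (every symbol on the right is already known nullable).
Not nullable: N, Q, S — each has a terminal in every rule's right-hand side or depends on a non-nullable symbol.

{T, U}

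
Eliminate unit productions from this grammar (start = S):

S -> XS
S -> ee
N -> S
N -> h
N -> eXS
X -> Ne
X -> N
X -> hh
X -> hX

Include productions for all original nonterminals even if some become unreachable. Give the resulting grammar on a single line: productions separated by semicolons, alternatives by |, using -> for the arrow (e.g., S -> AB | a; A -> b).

S -> XS | ee; N -> h | XS | ee | eXS; X -> h | Ne | XS | ee | hX | hh | eXS

Unit productions: N->S, X->N.
Unit pairs (A ⇒* B via units): (N,S), (X,N), (X,S).
S: inherits non-unit rules of {S} → XS | ee.
N: inherits non-unit rules of {N, S} → XS | eXS | ee | h.
X: inherits non-unit rules of {N, S, X} → Ne | XS | eXS | ee | h | hX | hh.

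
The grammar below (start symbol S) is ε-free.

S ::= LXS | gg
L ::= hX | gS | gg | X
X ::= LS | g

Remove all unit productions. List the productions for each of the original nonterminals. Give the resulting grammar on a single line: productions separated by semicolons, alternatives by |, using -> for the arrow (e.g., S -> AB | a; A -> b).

Unit productions: L->X.
Unit pairs (A ⇒* B via units): (L,X).
S: inherits non-unit rules of {S} → LXS | gg.
L: inherits non-unit rules of {L, X} → LS | g | gS | gg | hX.
X: inherits non-unit rules of {X} → LS | g.

S -> gg | LXS; L -> g | LS | gS | gg | hX; X -> g | LS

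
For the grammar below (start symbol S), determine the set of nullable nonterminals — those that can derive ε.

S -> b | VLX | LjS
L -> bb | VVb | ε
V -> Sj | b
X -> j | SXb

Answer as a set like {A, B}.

{L}

Directly nullable (have an ε-rule): {L}.
Not nullable: S, V, X — each has a terminal in every rule's right-hand side or depends on a non-nullable symbol.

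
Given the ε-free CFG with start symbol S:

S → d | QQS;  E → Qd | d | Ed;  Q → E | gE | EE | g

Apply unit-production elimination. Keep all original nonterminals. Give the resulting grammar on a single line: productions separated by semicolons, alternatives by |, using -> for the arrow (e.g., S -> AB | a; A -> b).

Unit productions: Q->E.
Unit pairs (A ⇒* B via units): (Q,E).
S: inherits non-unit rules of {S} → QQS | d.
E: inherits non-unit rules of {E} → Ed | Qd | d.
Q: inherits non-unit rules of {E, Q} → EE | Ed | Qd | d | g | gE.

S -> d | QQS; E -> d | Ed | Qd; Q -> d | g | EE | Ed | Qd | gE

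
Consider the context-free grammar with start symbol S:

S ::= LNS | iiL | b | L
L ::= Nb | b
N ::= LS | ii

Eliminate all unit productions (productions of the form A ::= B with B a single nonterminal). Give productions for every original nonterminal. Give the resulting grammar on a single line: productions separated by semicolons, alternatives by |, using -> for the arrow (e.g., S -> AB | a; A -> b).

Unit productions: S->L.
Unit pairs (A ⇒* B via units): (S,L).
S: inherits non-unit rules of {L, S} → LNS | Nb | b | iiL.
L: inherits non-unit rules of {L} → Nb | b.
N: inherits non-unit rules of {N} → LS | ii.

S -> b | Nb | LNS | iiL; L -> b | Nb; N -> LS | ii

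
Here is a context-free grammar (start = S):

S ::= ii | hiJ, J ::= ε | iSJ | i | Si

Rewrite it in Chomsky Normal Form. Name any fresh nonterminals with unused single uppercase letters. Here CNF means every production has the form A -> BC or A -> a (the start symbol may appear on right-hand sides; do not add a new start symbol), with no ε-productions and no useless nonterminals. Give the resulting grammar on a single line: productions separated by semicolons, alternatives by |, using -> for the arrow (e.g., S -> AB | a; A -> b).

S -> AA | BA | BD; A -> i; B -> h; C -> SJ; D -> AJ; J -> i | AC | AS | SA

Nullable: {J}; after ε-elimination: S -> hi | ii | hiJ; J -> i | Si | iS | iSJ.
No unit productions to eliminate.
TERM: introduce B -> h, A -> i and substitute in every rule of length ≥2.
BIN: J -> ASJ becomes J -> AC, C -> SJ; S -> BAJ becomes S -> BD, D -> AJ.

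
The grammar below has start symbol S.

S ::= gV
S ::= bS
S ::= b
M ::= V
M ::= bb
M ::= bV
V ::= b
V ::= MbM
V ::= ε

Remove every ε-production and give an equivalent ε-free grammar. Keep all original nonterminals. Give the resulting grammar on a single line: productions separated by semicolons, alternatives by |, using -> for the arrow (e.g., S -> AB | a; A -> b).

Nullable set: {M, V}.
S -> gV: V nullable, giving g | gV.
M -> V: V nullable, giving V.
M -> bV: V nullable, giving b | bV.
Drop V -> ε.
V -> MbM: M, M nullable, giving Mb | MbM | b | bM.
Unchanged (no nullable symbols): S -> b; S -> bS; M -> bb; V -> b.

S -> b | g | bS | gV; M -> V | b | bV | bb; V -> b | Mb | bM | MbM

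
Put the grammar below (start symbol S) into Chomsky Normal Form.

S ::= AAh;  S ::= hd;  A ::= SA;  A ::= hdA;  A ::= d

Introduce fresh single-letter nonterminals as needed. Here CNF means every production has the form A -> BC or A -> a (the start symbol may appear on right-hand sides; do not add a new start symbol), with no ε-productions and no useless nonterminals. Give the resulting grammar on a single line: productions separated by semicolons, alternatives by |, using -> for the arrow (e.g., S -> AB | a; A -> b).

S -> AE | BC; A -> d | BD | SA; B -> h; C -> d; D -> CA; E -> AB

No ε-productions.
No unit productions to eliminate.
TERM: introduce C -> d, B -> h and substitute in every rule of length ≥2.
BIN: A -> BCA becomes A -> BD, D -> CA; S -> AAB becomes S -> AE, E -> AB.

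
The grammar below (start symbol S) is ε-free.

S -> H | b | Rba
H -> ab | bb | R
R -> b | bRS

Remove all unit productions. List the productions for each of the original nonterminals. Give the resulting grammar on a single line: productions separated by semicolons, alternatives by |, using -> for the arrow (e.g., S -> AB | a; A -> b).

S -> b | ab | bb | Rba | bRS; H -> b | ab | bb | bRS; R -> b | bRS

Unit productions: H->R, S->H.
Unit pairs (A ⇒* B via units): (H,R), (S,H), (S,R).
S: inherits non-unit rules of {H, R, S} → Rba | ab | b | bRS | bb.
H: inherits non-unit rules of {H, R} → ab | b | bRS | bb.
R: inherits non-unit rules of {R} → b | bRS.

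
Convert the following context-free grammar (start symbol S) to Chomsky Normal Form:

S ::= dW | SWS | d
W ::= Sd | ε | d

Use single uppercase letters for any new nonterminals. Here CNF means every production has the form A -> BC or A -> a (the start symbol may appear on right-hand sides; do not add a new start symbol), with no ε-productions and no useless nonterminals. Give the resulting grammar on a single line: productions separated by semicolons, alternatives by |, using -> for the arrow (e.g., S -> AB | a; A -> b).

Nullable: {W}; after ε-elimination: S -> d | SS | dW | SWS; W -> d | Sd.
No unit productions to eliminate.
TERM: introduce A -> d and substitute in every rule of length ≥2.
BIN: S -> SWS becomes S -> SB, B -> WS.

S -> d | AW | SB | SS; A -> d; B -> WS; W -> d | SA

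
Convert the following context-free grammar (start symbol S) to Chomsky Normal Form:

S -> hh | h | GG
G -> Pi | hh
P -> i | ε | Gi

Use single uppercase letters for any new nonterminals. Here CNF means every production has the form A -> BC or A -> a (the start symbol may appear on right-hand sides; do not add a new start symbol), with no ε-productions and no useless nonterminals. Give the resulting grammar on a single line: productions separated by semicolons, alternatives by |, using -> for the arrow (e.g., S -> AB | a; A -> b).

S -> h | BB | GG; A -> i; B -> h; G -> i | BB | PA; P -> i | GA

Nullable: {P}; after ε-elimination: S -> h | GG | hh; G -> i | Pi | hh; P -> i | Gi.
No unit productions to eliminate.
TERM: introduce B -> h, A -> i and substitute in every rule of length ≥2.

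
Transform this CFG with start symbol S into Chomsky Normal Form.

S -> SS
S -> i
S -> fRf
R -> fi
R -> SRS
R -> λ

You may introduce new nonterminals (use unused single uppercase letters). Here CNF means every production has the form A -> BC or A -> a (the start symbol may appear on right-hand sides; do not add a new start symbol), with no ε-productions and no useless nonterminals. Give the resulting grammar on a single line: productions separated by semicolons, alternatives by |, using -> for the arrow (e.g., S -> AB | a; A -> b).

Nullable: {R}; after ε-elimination: S -> i | SS | ff | fRf; R -> SS | fi | SRS.
No unit productions to eliminate.
TERM: introduce A -> f, B -> i and substitute in every rule of length ≥2.
BIN: R -> SRS becomes R -> SC, C -> RS; S -> ARA becomes S -> AD, D -> RA.

S -> i | AA | AD | SS; A -> f; B -> i; C -> RS; D -> RA; R -> AB | SC | SS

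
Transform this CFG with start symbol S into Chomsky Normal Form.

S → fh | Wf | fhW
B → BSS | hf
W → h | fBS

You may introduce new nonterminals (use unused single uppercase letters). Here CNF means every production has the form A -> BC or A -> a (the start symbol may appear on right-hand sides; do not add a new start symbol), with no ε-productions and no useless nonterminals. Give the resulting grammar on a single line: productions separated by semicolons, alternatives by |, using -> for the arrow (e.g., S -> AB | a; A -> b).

No ε-productions.
No unit productions to eliminate.
TERM: introduce C -> f, A -> h and substitute in every rule of length ≥2.
BIN: B -> BSS becomes B -> BD, D -> SS; S -> CAW becomes S -> CE, E -> AW; W -> CBS becomes W -> CF, F -> BS.

S -> CA | CE | WC; A -> h; B -> AC | BD; C -> f; D -> SS; E -> AW; F -> BS; W -> h | CF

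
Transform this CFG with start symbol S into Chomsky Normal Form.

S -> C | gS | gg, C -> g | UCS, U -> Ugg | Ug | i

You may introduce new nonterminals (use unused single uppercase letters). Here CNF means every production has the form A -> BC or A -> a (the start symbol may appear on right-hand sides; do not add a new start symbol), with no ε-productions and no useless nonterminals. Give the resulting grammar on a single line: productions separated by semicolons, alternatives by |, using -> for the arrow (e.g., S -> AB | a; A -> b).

No ε-productions.
After unit-elimination: S -> g | gS | gg | UCS; C -> g | UCS; U -> i | Ug | Ugg.
TERM: introduce A -> g and substitute in every rule of length ≥2.
BIN: C -> UCS becomes C -> UB, B -> CS; S -> UCS becomes S -> UD, D -> CS; U -> UAA becomes U -> UE, E -> AA.

S -> g | AA | AS | UD; A -> g; B -> CS; C -> g | UB; D -> CS; E -> AA; U -> i | UA | UE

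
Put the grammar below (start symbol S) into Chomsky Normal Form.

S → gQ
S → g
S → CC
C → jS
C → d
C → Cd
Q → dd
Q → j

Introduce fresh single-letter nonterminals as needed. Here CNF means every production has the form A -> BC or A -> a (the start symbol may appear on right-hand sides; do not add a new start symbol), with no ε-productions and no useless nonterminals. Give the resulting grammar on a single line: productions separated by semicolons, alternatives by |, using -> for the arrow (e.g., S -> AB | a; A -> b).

No ε-productions.
No unit productions to eliminate.
TERM: introduce A -> d, D -> g, B -> j and substitute in every rule of length ≥2.

S -> g | CC | DQ; A -> d; B -> j; C -> d | BS | CA; D -> g; Q -> j | AA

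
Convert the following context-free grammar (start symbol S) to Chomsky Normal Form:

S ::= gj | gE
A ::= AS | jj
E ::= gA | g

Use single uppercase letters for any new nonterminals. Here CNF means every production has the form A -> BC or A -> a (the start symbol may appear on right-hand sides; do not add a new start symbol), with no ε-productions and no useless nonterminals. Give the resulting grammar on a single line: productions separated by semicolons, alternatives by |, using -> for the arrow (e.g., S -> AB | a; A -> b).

S -> CB | CE; A -> AS | BB; B -> j; C -> g; E -> g | CA

No ε-productions.
No unit productions to eliminate.
TERM: introduce C -> g, B -> j and substitute in every rule of length ≥2.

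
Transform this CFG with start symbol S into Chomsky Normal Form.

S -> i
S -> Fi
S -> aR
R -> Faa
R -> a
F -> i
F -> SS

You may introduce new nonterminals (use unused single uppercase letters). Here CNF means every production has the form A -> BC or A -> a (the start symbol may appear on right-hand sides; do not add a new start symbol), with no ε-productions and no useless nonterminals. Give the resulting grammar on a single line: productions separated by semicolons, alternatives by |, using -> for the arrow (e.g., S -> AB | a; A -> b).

No ε-productions.
No unit productions to eliminate.
TERM: introduce A -> a, B -> i and substitute in every rule of length ≥2.
BIN: R -> FAA becomes R -> FC, C -> AA.

S -> i | AR | FB; A -> a; B -> i; C -> AA; F -> i | SS; R -> a | FC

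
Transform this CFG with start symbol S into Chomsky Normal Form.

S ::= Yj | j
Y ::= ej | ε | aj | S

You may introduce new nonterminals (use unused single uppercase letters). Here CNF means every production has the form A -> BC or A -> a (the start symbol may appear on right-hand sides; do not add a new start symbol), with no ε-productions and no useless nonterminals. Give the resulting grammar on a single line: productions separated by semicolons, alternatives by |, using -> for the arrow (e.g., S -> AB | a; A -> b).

Nullable: {Y}; after ε-elimination: S -> j | Yj; Y -> S | aj | ej.
After unit-elimination: S -> j | Yj; Y -> j | Yj | aj | ej.
TERM: introduce B -> a, C -> e, A -> j and substitute in every rule of length ≥2.

S -> j | YA; A -> j; B -> a; C -> e; Y -> j | BA | CA | YA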